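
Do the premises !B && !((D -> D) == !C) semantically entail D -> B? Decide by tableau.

No

Initial set: {T (!B && !((D -> D) == !C)); F (D -> B)}.
T (!B && !((D -> D) == !C)): α-rule — add T !B, T !((D -> D) == !C).
F (D -> B): α-rule — add T D, F B.
T !((D -> D) == !C): β-rule — branch into T (D -> D), F !C  //  F (D -> D), T !C.
  branch 1 (add T (D -> D), F !C):
    T (D -> D): β-rule — branch into F D  //  T D.
      branch 1.1 (add F D):
        × closes — contains both D and !D.
      branch 1.2 (add T D):
        ○ open, literals {B=false, C=true, D=true}.
  branch 2 (add F (D -> D), T !C):
    F (D -> D): α-rule — add T D, F D.
    × closes — contains both D and !D.
2 branches closed, 1 open.
An open branch gives a countermodel: B=false, C=true, D=true (unmentioned atoms arbitrary); the premises hold there but the conclusion fails.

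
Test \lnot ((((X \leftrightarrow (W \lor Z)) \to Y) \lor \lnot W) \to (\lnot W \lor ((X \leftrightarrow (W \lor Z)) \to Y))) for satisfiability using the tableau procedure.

Unsatisfiable

Initial set: {T \lnot ((((X \leftrightarrow (W \lor Z)) \to Y) \lor \lnot W) \to (\lnot W \lor ((X \leftrightarrow (W \lor Z)) \to Y)))}.
T \lnot ((((X \leftrightarrow (W \lor Z)) \to Y) \lor \lnot W) \to (\lnot W \lor ((X \leftrightarrow (W \lor Z)) \to Y))): α-rule — add T (((X \leftrightarrow (W \lor Z)) \to Y) \lor \lnot W), F (\lnot W \lor ((X \leftrightarrow (W \lor Z)) \to Y)).
F (\lnot W \lor ((X \leftrightarrow (W \lor Z)) \to Y)): α-rule — add F \lnot W, F ((X \leftrightarrow (W \lor Z)) \to Y).
F ((X \leftrightarrow (W \lor Z)) \to Y): α-rule — add T (X \leftrightarrow (W \lor Z)), F Y.
T (((X \leftrightarrow (W \lor Z)) \to Y) \lor \lnot W): β-rule — branch into T ((X \leftrightarrow (W \lor Z)) \to Y)  //  T \lnot W.
  branch 1 (add T ((X \leftrightarrow (W \lor Z)) \to Y)):
    T (X \leftrightarrow (W \lor Z)): β-rule — branch into T X, T (W \lor Z)  //  F X, F (W \lor Z).
      branch 1.1 (add T X, T (W \lor Z)):
        T ((X \leftrightarrow (W \lor Z)) \to Y): β-rule — branch into F (X \leftrightarrow (W \lor Z))  //  T Y.
          branch 1.1.1 (add F (X \leftrightarrow (W \lor Z))):
            T (W \lor Z): β-rule — branch into T W  //  T Z.
              branch 1.1.1.1 (add T W):
                F (X \leftrightarrow (W \lor Z)): β-rule — branch into T X, F (W \lor Z)  //  F X, T (W \lor Z).
                  branch 1.1.1.1.1 (add T X, F (W \lor Z)):
                    F (W \lor Z): α-rule — add F W, F Z.
                    × closes — contains both W and \lnot W.
                  branch 1.1.1.1.2 (add F X, T (W \lor Z)):
                    × closes — contains both X and \lnot X.
              branch 1.1.1.2 (add T Z):
                F (X \leftrightarrow (W \lor Z)): β-rule — branch into T X, F (W \lor Z)  //  F X, T (W \lor Z).
                  branch 1.1.1.2.1 (add T X, F (W \lor Z)):
                    F (W \lor Z): α-rule — add F W, F Z.
                    × closes — contains both W and \lnot W.
                  branch 1.1.1.2.2 (add F X, T (W \lor Z)):
                    × closes — contains both X and \lnot X.
          branch 1.1.2 (add T Y):
            × closes — contains both Y and \lnot Y.
      branch 1.2 (add F X, F (W \lor Z)):
        F (W \lor Z): α-rule — add F W, F Z.
        × closes — contains both W and \lnot W.
  branch 2 (add T \lnot W):
    × closes — contains both W and \lnot W.
All 7 branches close.
Every branch closed; the formula is unsatisfiable.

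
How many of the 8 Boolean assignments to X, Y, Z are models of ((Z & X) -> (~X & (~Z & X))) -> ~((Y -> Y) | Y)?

2

Initial set: {(((Z & X) -> (~X & (~Z & X))) -> ~((Y -> Y) | Y))}.
(((Z & X) -> (~X & (~Z & X))) -> ~((Y -> Y) | Y)): β-rule — branch into ~((Z & X) -> (~X & (~Z & X)))  //  ~((Y -> Y) | Y).
  branch 1 (add ~((Z & X) -> (~X & (~Z & X)))):
    ~((Z & X) -> (~X & (~Z & X))): α-rule — add (Z & X), ~(~X & (~Z & X)).
    (Z & X): α-rule — add Z, X.
    ~(~X & (~Z & X)): β-rule — branch into ~~X  //  ~(~Z & X).
      branch 1.1 (add ~~X):
        ○ open, literals {X=1, Z=1}.
      branch 1.2 (add ~(~Z & X)):
        ~(~Z & X): β-rule — branch into ~~Z  //  ~X.
          branch 1.2.1 (add ~~Z):
            ○ open, literals {X=1, Z=1}.
          branch 1.2.2 (add ~X):
            × closes — contains both X and ~X.
  branch 2 (add ~((Y -> Y) | Y)):
    ~((Y -> Y) | Y): α-rule — add ~(Y -> Y), ~Y.
    ~(Y -> Y): α-rule — add Y, ~Y.
    × closes — contains both Y and ~Y.
2 branches closed, 2 open.
Each open branch fixes some atoms; the unmentioned ones are free. Counting distinct full assignments: branch {X=1, Z=1} (Y) contributes 2 new; branch {X=1, Z=1} (Y) contributes 0 new. Total: 2.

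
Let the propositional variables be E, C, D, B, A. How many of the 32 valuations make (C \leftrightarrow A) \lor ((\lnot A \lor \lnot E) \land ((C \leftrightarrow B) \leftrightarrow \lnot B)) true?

Initial set: {((C \leftrightarrow A) \lor ((\lnot A \lor \lnot E) \land ((C \leftrightarrow B) \leftrightarrow \lnot B)))}.
((C \leftrightarrow A) \lor ((\lnot A \lor \lnot E) \land ((C \leftrightarrow B) \leftrightarrow \lnot B))): β-rule — branch into (C \leftrightarrow A)  //  ((\lnot A \lor \lnot E) \land ((C \leftrightarrow B) \leftrightarrow \lnot B)).
  branch 1 (add (C \leftrightarrow A)):
    (C \leftrightarrow A): β-rule — branch into C, A  //  \lnot C, \lnot A.
      branch 1.1 (add C, A):
        ○ open, literals {A=T, C=T}.
      branch 1.2 (add \lnot C, \lnot A):
        ○ open, literals {A=F, C=F}.
  branch 2 (add ((\lnot A \lor \lnot E) \land ((C \leftrightarrow B) \leftrightarrow \lnot B))):
    ((\lnot A \lor \lnot E) \land ((C \leftrightarrow B) \leftrightarrow \lnot B)): α-rule — add (\lnot A \lor \lnot E), ((C \leftrightarrow B) \leftrightarrow \lnot B).
    (\lnot A \lor \lnot E): β-rule — branch into \lnot A  //  \lnot E.
      branch 2.1 (add \lnot A):
        ((C \leftrightarrow B) \leftrightarrow \lnot B): β-rule — branch into (C \leftrightarrow B), \lnot B  //  \lnot (C \leftrightarrow B), \lnot \lnot B.
          branch 2.1.1 (add (C \leftrightarrow B), \lnot B):
            (C \leftrightarrow B): β-rule — branch into C, B  //  \lnot C, \lnot B.
              branch 2.1.1.1 (add C, B):
                × closes — contains both B and \lnot B.
              branch 2.1.1.2 (add \lnot C, \lnot B):
                ○ open, literals {A=F, B=F, C=F}.
          branch 2.1.2 (add \lnot (C \leftrightarrow B), \lnot \lnot B):
            \lnot (C \leftrightarrow B): β-rule — branch into C, \lnot B  //  \lnot C, B.
              branch 2.1.2.1 (add C, \lnot B):
                × closes — contains both B and \lnot B.
              branch 2.1.2.2 (add \lnot C, B):
                ○ open, literals {A=F, B=T, C=F}.
      branch 2.2 (add \lnot E):
        ((C \leftrightarrow B) \leftrightarrow \lnot B): β-rule — branch into (C \leftrightarrow B), \lnot B  //  \lnot (C \leftrightarrow B), \lnot \lnot B.
          branch 2.2.1 (add (C \leftrightarrow B), \lnot B):
            (C \leftrightarrow B): β-rule — branch into C, B  //  \lnot C, \lnot B.
              branch 2.2.1.1 (add C, B):
                × closes — contains both B and \lnot B.
              branch 2.2.1.2 (add \lnot C, \lnot B):
                ○ open, literals {B=F, C=F, E=F}.
          branch 2.2.2 (add \lnot (C \leftrightarrow B), \lnot \lnot B):
            \lnot (C \leftrightarrow B): β-rule — branch into C, \lnot B  //  \lnot C, B.
              branch 2.2.2.1 (add C, \lnot B):
                × closes — contains both B and \lnot B.
              branch 2.2.2.2 (add \lnot C, B):
                ○ open, literals {B=T, C=F, E=F}.
4 branches closed, 6 open.
Each open branch fixes some atoms; the unmentioned ones are free. Counting distinct full assignments: branch {A=T, C=T} (E, D, B) contributes 8 new; branch {A=F, C=F} (E, D, B) contributes 8 new; branch {A=F, B=F, C=F} (E, D) contributes 0 new; branch {A=F, B=T, C=F} (E, D) contributes 0 new; branch {B=F, C=F, E=F} (D, A) contributes 2 new; branch {B=T, C=F, E=F} (D, A) contributes 2 new. Total: 20.

20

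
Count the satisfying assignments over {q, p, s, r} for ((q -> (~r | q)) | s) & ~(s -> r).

4

Initial set: {(((q -> (~r | q)) | s) & ~(s -> r))}.
(((q -> (~r | q)) | s) & ~(s -> r)): α-rule — add ((q -> (~r | q)) | s), ~(s -> r).
~(s -> r): α-rule — add s, ~r.
((q -> (~r | q)) | s): β-rule — branch into (q -> (~r | q))  //  s.
  branch 1 (add (q -> (~r | q))):
    (q -> (~r | q)): β-rule — branch into ~q  //  (~r | q).
      branch 1.1 (add ~q):
        ○ open, literals {q=0, r=0, s=1}.
      branch 1.2 (add (~r | q)):
        (~r | q): β-rule — branch into ~r  //  q.
          branch 1.2.1 (add ~r):
            ○ open, literals {r=0, s=1}.
          branch 1.2.2 (add q):
            ○ open, literals {q=1, r=0, s=1}.
  branch 2 (add s):
    ○ open, literals {r=0, s=1}.
0 branches closed, 4 open.
Each open branch fixes some atoms; the unmentioned ones are free. Counting distinct full assignments: branch {q=0, r=0, s=1} (p) contributes 2 new; branch {r=0, s=1} (q, p) contributes 2 new; branch {q=1, r=0, s=1} (p) contributes 0 new; branch {r=0, s=1} (q, p) contributes 0 new. Total: 4.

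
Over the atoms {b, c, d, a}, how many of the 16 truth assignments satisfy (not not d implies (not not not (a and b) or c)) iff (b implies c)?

Initial set: {((not not d implies (not not not (a and b) or c)) iff (b implies c))}.
((not not d implies (not not not (a and b) or c)) iff (b implies c)): β-rule — branch into (not not d implies (not not not (a and b) or c)), (b implies c)  //  not (not not d implies (not not not (a and b) or c)), not (b implies c).
  branch 1 (add (not not d implies (not not not (a and b) or c)), (b implies c)):
    (not not d implies (not not not (a and b) or c)): β-rule — branch into not not not d  //  (not not not (a and b) or c).
      branch 1.1 (add not not not d):
        not not not d: drop double negation, giving not d.
        (b implies c): β-rule — branch into not b  //  c.
          branch 1.1.1 (add not b):
            ○ open, literals {b=F, d=F}.
          branch 1.1.2 (add c):
            ○ open, literals {c=T, d=F}.
      branch 1.2 (add (not not not (a and b) or c)):
        (b implies c): β-rule — branch into not b  //  c.
          branch 1.2.1 (add not b):
            (not not not (a and b) or c): β-rule — branch into not not not (a and b)  //  c.
              branch 1.2.1.1 (add not not not (a and b)):
                not not not (a and b): drop double negation, giving not (a and b).
                not (a and b): β-rule — branch into not a  //  not b.
                  branch 1.2.1.1.1 (add not a):
                    ○ open, literals {a=F, b=F}.
                  branch 1.2.1.1.2 (add not b):
                    ○ open, literals {b=F}.
              branch 1.2.1.2 (add c):
                ○ open, literals {b=F, c=T}.
          branch 1.2.2 (add c):
            (not not not (a and b) or c): β-rule — branch into not not not (a and b)  //  c.
              branch 1.2.2.1 (add not not not (a and b)):
                not not not (a and b): drop double negation, giving not (a and b).
                not (a and b): β-rule — branch into not a  //  not b.
                  branch 1.2.2.1.1 (add not a):
                    ○ open, literals {a=F, c=T}.
                  branch 1.2.2.1.2 (add not b):
                    ○ open, literals {b=F, c=T}.
              branch 1.2.2.2 (add c):
                ○ open, literals {c=T}.
  branch 2 (add not (not not d implies (not not not (a and b) or c)), not (b implies c)):
    not (not not d implies (not not not (a and b) or c)): α-rule — add not not d, not (not not not (a and b) or c).
    not (b implies c): α-rule — add b, not c.
    not not d: drop double negation, giving d.
    not (not not not (a and b) or c): α-rule — add not not not not (a and b), not c.
    not not not not (a and b): drop double negation, giving not not (a and b).
    not not (a and b): α-rule — add a, b.
    ○ open, literals {a=T, b=T, c=F, d=T}.
0 branches closed, 9 open.
Each open branch fixes some atoms; the unmentioned ones are free. Counting distinct full assignments: branch {b=F, d=F} (c, a) contributes 4 new; branch {c=T, d=F} (b, a) contributes 2 new; branch {a=F, b=F} (c, d) contributes 2 new; branch {b=F} (c, d, a) contributes 2 new; branch {b=F, c=T} (d, a) contributes 0 new; branch {a=F, c=T} (b, d) contributes 1 new; branch {b=F, c=T} (d, a) contributes 0 new; branch {c=T} (b, d, a) contributes 1 new; branch {a=T, b=T, c=F, d=T} (none free) contributes 1 new. Total: 13.

13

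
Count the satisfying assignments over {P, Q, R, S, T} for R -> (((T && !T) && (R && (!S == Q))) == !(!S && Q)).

Initial set: {(R -> (((T && !T) && (R && (!S == Q))) == !(!S && Q)))}.
(R -> (((T && !T) && (R && (!S == Q))) == !(!S && Q))): β-rule — branch into !R  //  (((T && !T) && (R && (!S == Q))) == !(!S && Q)).
  branch 1 (add !R):
    ○ open, literals {R=false}.
  branch 2 (add (((T && !T) && (R && (!S == Q))) == !(!S && Q))):
    (((T && !T) && (R && (!S == Q))) == !(!S && Q)): β-rule — branch into ((T && !T) && (R && (!S == Q))), !(!S && Q)  //  !((T && !T) && (R && (!S == Q))), !!(!S && Q).
      branch 2.1 (add ((T && !T) && (R && (!S == Q))), !(!S && Q)):
        ((T && !T) && (R && (!S == Q))): α-rule — add (T && !T), (R && (!S == Q)).
        (T && !T): α-rule — add T, !T.
        × closes — contains both T and !T.
      branch 2.2 (add !((T && !T) && (R && (!S == Q))), !!(!S && Q)):
        !!(!S && Q): α-rule — add !S, Q.
        !((T && !T) && (R && (!S == Q))): β-rule — branch into !(T && !T)  //  !(R && (!S == Q)).
          branch 2.2.1 (add !(T && !T)):
            !(T && !T): β-rule — branch into !T  //  !!T.
              branch 2.2.1.1 (add !T):
                ○ open, literals {Q=true, S=false, T=false}.
              branch 2.2.1.2 (add !!T):
                ○ open, literals {Q=true, S=false, T=true}.
          branch 2.2.2 (add !(R && (!S == Q))):
            !(R && (!S == Q)): β-rule — branch into !R  //  !(!S == Q).
              branch 2.2.2.1 (add !R):
                ○ open, literals {Q=true, R=false, S=false}.
              branch 2.2.2.2 (add !(!S == Q)):
                !(!S == Q): β-rule — branch into !S, !Q  //  !!S, Q.
                  branch 2.2.2.2.1 (add !S, !Q):
                    × closes — contains both Q and !Q.
                  branch 2.2.2.2.2 (add !!S, Q):
                    × closes — contains both S and !S.
3 branches closed, 4 open.
Each open branch fixes some atoms; the unmentioned ones are free. Counting distinct full assignments: branch {R=false} (P, Q, S, T) contributes 16 new; branch {Q=true, S=false, T=false} (P, R) contributes 2 new; branch {Q=true, S=false, T=true} (P, R) contributes 2 new; branch {Q=true, R=false, S=false} (P, T) contributes 0 new. Total: 20.

20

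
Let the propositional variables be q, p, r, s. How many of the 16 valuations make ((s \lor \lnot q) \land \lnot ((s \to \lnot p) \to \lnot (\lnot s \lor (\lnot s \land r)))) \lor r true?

Initial set: {(((s \lor \lnot q) \land \lnot ((s \to \lnot p) \to \lnot (\lnot s \lor (\lnot s \land r)))) \lor r)}.
(((s \lor \lnot q) \land \lnot ((s \to \lnot p) \to \lnot (\lnot s \lor (\lnot s \land r)))) \lor r): β-rule — branch into ((s \lor \lnot q) \land \lnot ((s \to \lnot p) \to \lnot (\lnot s \lor (\lnot s \land r))))  //  r.
  branch 1 (add ((s \lor \lnot q) \land \lnot ((s \to \lnot p) \to \lnot (\lnot s \lor (\lnot s \land r))))):
    ((s \lor \lnot q) \land \lnot ((s \to \lnot p) \to \lnot (\lnot s \lor (\lnot s \land r)))): α-rule — add (s \lor \lnot q), \lnot ((s \to \lnot p) \to \lnot (\lnot s \lor (\lnot s \land r))).
    \lnot ((s \to \lnot p) \to \lnot (\lnot s \lor (\lnot s \land r))): α-rule — add (s \to \lnot p), \lnot \lnot (\lnot s \lor (\lnot s \land r)).
    (s \lor \lnot q): β-rule — branch into s  //  \lnot q.
      branch 1.1 (add s):
        (s \to \lnot p): β-rule — branch into \lnot s  //  \lnot p.
          branch 1.1.1 (add \lnot s):
            × closes — contains both s and \lnot s.
          branch 1.1.2 (add \lnot p):
            \lnot \lnot (\lnot s \lor (\lnot s \land r)): β-rule — branch into \lnot s  //  (\lnot s \land r).
              branch 1.1.2.1 (add \lnot s):
                × closes — contains both s and \lnot s.
              branch 1.1.2.2 (add (\lnot s \land r)):
                (\lnot s \land r): α-rule — add \lnot s, r.
                × closes — contains both s and \lnot s.
      branch 1.2 (add \lnot q):
        (s \to \lnot p): β-rule — branch into \lnot s  //  \lnot p.
          branch 1.2.1 (add \lnot s):
            \lnot \lnot (\lnot s \lor (\lnot s \land r)): β-rule — branch into \lnot s  //  (\lnot s \land r).
              branch 1.2.1.1 (add \lnot s):
                ○ open, literals {q=F, s=F}.
              branch 1.2.1.2 (add (\lnot s \land r)):
                (\lnot s \land r): α-rule — add \lnot s, r.
                ○ open, literals {q=F, r=T, s=F}.
          branch 1.2.2 (add \lnot p):
            \lnot \lnot (\lnot s \lor (\lnot s \land r)): β-rule — branch into \lnot s  //  (\lnot s \land r).
              branch 1.2.2.1 (add \lnot s):
                ○ open, literals {p=F, q=F, s=F}.
              branch 1.2.2.2 (add (\lnot s \land r)):
                (\lnot s \land r): α-rule — add \lnot s, r.
                ○ open, literals {p=F, q=F, r=T, s=F}.
  branch 2 (add r):
    ○ open, literals {r=T}.
3 branches closed, 5 open.
Each open branch fixes some atoms; the unmentioned ones are free. Counting distinct full assignments: branch {q=F, s=F} (p, r) contributes 4 new; branch {q=F, r=T, s=F} (p) contributes 0 new; branch {p=F, q=F, s=F} (r) contributes 0 new; branch {p=F, q=F, r=T, s=F} (none free) contributes 0 new; branch {r=T} (q, p, s) contributes 6 new. Total: 10.

10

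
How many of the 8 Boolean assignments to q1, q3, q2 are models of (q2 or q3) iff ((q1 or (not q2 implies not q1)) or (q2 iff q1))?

6

Initial set: {((q2 or q3) iff ((q1 or (not q2 implies not q1)) or (q2 iff q1)))}.
((q2 or q3) iff ((q1 or (not q2 implies not q1)) or (q2 iff q1))): β-rule — branch into (q2 or q3), ((q1 or (not q2 implies not q1)) or (q2 iff q1))  //  not (q2 or q3), not ((q1 or (not q2 implies not q1)) or (q2 iff q1)).
  branch 1 (add (q2 or q3), ((q1 or (not q2 implies not q1)) or (q2 iff q1))):
    (q2 or q3): β-rule — branch into q2  //  q3.
      branch 1.1 (add q2):
        ((q1 or (not q2 implies not q1)) or (q2 iff q1)): β-rule — branch into (q1 or (not q2 implies not q1))  //  (q2 iff q1).
          branch 1.1.1 (add (q1 or (not q2 implies not q1))):
            (q1 or (not q2 implies not q1)): β-rule — branch into q1  //  (not q2 implies not q1).
              branch 1.1.1.1 (add q1):
                ○ open, literals {q1=T, q2=T}.
              branch 1.1.1.2 (add (not q2 implies not q1)):
                (not q2 implies not q1): β-rule — branch into not not q2  //  not q1.
                  branch 1.1.1.2.1 (add not not q2):
                    ○ open, literals {q2=T}.
                  branch 1.1.1.2.2 (add not q1):
                    ○ open, literals {q1=F, q2=T}.
          branch 1.1.2 (add (q2 iff q1)):
            (q2 iff q1): β-rule — branch into q2, q1  //  not q2, not q1.
              branch 1.1.2.1 (add q2, q1):
                ○ open, literals {q1=T, q2=T}.
              branch 1.1.2.2 (add not q2, not q1):
                × closes — contains both q2 and not q2.
      branch 1.2 (add q3):
        ((q1 or (not q2 implies not q1)) or (q2 iff q1)): β-rule — branch into (q1 or (not q2 implies not q1))  //  (q2 iff q1).
          branch 1.2.1 (add (q1 or (not q2 implies not q1))):
            (q1 or (not q2 implies not q1)): β-rule — branch into q1  //  (not q2 implies not q1).
              branch 1.2.1.1 (add q1):
                ○ open, literals {q1=T, q3=T}.
              branch 1.2.1.2 (add (not q2 implies not q1)):
                (not q2 implies not q1): β-rule — branch into not not q2  //  not q1.
                  branch 1.2.1.2.1 (add not not q2):
                    ○ open, literals {q2=T, q3=T}.
                  branch 1.2.1.2.2 (add not q1):
                    ○ open, literals {q1=F, q3=T}.
          branch 1.2.2 (add (q2 iff q1)):
            (q2 iff q1): β-rule — branch into q2, q1  //  not q2, not q1.
              branch 1.2.2.1 (add q2, q1):
                ○ open, literals {q1=T, q2=T, q3=T}.
              branch 1.2.2.2 (add not q2, not q1):
                ○ open, literals {q1=F, q2=F, q3=T}.
  branch 2 (add not (q2 or q3), not ((q1 or (not q2 implies not q1)) or (q2 iff q1))):
    not (q2 or q3): α-rule — add not q2, not q3.
    not ((q1 or (not q2 implies not q1)) or (q2 iff q1)): α-rule — add not (q1 or (not q2 implies not q1)), not (q2 iff q1).
    not (q1 or (not q2 implies not q1)): α-rule — add not q1, not (not q2 implies not q1).
    not (not q2 implies not q1): α-rule — add not q2, not not q1.
    × closes — contains both q1 and not q1.
2 branches closed, 9 open.
Each open branch fixes some atoms; the unmentioned ones are free. Counting distinct full assignments: branch {q1=T, q2=T} (q3) contributes 2 new; branch {q2=T} (q1, q3) contributes 2 new; branch {q1=F, q2=T} (q3) contributes 0 new; branch {q1=T, q2=T} (q3) contributes 0 new; branch {q1=T, q3=T} (q2) contributes 1 new; branch {q2=T, q3=T} (q1) contributes 0 new; branch {q1=F, q3=T} (q2) contributes 1 new; branch {q1=T, q2=T, q3=T} (none free) contributes 0 new; branch {q1=F, q2=F, q3=T} (none free) contributes 0 new. Total: 6.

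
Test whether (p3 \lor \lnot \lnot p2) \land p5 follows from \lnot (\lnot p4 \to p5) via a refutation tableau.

No

Initial set: {T \lnot (\lnot p4 \to p5); F ((p3 \lor \lnot \lnot p2) \land p5)}.
T \lnot (\lnot p4 \to p5): α-rule — add T \lnot p4, F p5.
F ((p3 \lor \lnot \lnot p2) \land p5): β-rule — branch into F (p3 \lor \lnot \lnot p2)  //  F p5.
  branch 1 (add F (p3 \lor \lnot \lnot p2)):
    F (p3 \lor \lnot \lnot p2): α-rule — add F p3, F \lnot \lnot p2.
    F \lnot \lnot p2: drop double negation, giving F p2.
    ○ open, literals {p2=0, p3=0, p4=0, p5=0}.
  branch 2 (add F p5):
    ○ open, literals {p4=0, p5=0}.
0 branches closed, 2 open.
An open branch gives a countermodel: p2=0, p3=0, p4=0, p5=0 (unmentioned atoms arbitrary); the premises hold there but the conclusion fails.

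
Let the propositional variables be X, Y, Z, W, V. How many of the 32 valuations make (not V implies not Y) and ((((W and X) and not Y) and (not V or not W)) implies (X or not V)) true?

Initial set: {((not V implies not Y) and ((((W and X) and not Y) and (not V or not W)) implies (X or not V)))}.
((not V implies not Y) and ((((W and X) and not Y) and (not V or not W)) implies (X or not V))): α-rule — add (not V implies not Y), ((((W and X) and not Y) and (not V or not W)) implies (X or not V)).
(not V implies not Y): β-rule — branch into not not V  //  not Y.
  branch 1 (add not not V):
    ((((W and X) and not Y) and (not V or not W)) implies (X or not V)): β-rule — branch into not (((W and X) and not Y) and (not V or not W))  //  (X or not V).
      branch 1.1 (add not (((W and X) and not Y) and (not V or not W))):
        not (((W and X) and not Y) and (not V or not W)): β-rule — branch into not ((W and X) and not Y)  //  not (not V or not W).
          branch 1.1.1 (add not ((W and X) and not Y)):
            not ((W and X) and not Y): β-rule — branch into not (W and X)  //  not not Y.
              branch 1.1.1.1 (add not (W and X)):
                not (W and X): β-rule — branch into not W  //  not X.
                  branch 1.1.1.1.1 (add not W):
                    ○ open, literals {V=true, W=false}.
                  branch 1.1.1.1.2 (add not X):
                    ○ open, literals {V=true, X=false}.
              branch 1.1.1.2 (add not not Y):
                ○ open, literals {V=true, Y=true}.
          branch 1.1.2 (add not (not V or not W)):
            not (not V or not W): α-rule — add not not V, not not W.
            ○ open, literals {V=true, W=true}.
      branch 1.2 (add (X or not V)):
        (X or not V): β-rule — branch into X  //  not V.
          branch 1.2.1 (add X):
            ○ open, literals {V=true, X=true}.
          branch 1.2.2 (add not V):
            × closes — contains both V and not V.
  branch 2 (add not Y):
    ((((W and X) and not Y) and (not V or not W)) implies (X or not V)): β-rule — branch into not (((W and X) and not Y) and (not V or not W))  //  (X or not V).
      branch 2.1 (add not (((W and X) and not Y) and (not V or not W))):
        not (((W and X) and not Y) and (not V or not W)): β-rule — branch into not ((W and X) and not Y)  //  not (not V or not W).
          branch 2.1.1 (add not ((W and X) and not Y)):
            not ((W and X) and not Y): β-rule — branch into not (W and X)  //  not not Y.
              branch 2.1.1.1 (add not (W and X)):
                not (W and X): β-rule — branch into not W  //  not X.
                  branch 2.1.1.1.1 (add not W):
                    ○ open, literals {W=false, Y=false}.
                  branch 2.1.1.1.2 (add not X):
                    ○ open, literals {X=false, Y=false}.
              branch 2.1.1.2 (add not not Y):
                × closes — contains both Y and not Y.
          branch 2.1.2 (add not (not V or not W)):
            not (not V or not W): α-rule — add not not V, not not W.
            ○ open, literals {V=true, W=true, Y=false}.
      branch 2.2 (add (X or not V)):
        (X or not V): β-rule — branch into X  //  not V.
          branch 2.2.1 (add X):
            ○ open, literals {X=true, Y=false}.
          branch 2.2.2 (add not V):
            ○ open, literals {V=false, Y=false}.
2 branches closed, 10 open.
Each open branch fixes some atoms; the unmentioned ones are free. Counting distinct full assignments: branch {V=true, W=false} (X, Y, Z) contributes 8 new; branch {V=true, X=false} (Y, Z, W) contributes 4 new; branch {V=true, Y=true} (X, Z, W) contributes 2 new; branch {V=true, W=true} (X, Y, Z) contributes 2 new; branch {V=true, X=true} (Y, Z, W) contributes 0 new; branch {W=false, Y=false} (X, Z, V) contributes 4 new; branch {X=false, Y=false} (Z, W, V) contributes 2 new; branch {V=true, W=true, Y=false} (X, Z) contributes 0 new; branch {X=true, Y=false} (Z, W, V) contributes 2 new; branch {V=false, Y=false} (X, Z, W) contributes 0 new. Total: 24.

24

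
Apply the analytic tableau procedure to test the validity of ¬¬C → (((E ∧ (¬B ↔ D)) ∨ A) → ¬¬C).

Assume the negation and expand:
Initial set: {F (¬¬C → (((E ∧ (¬B ↔ D)) ∨ A) → ¬¬C))}.
F (¬¬C → (((E ∧ (¬B ↔ D)) ∨ A) → ¬¬C)): α-rule — add T ¬¬C, F (((E ∧ (¬B ↔ D)) ∨ A) → ¬¬C).
T ¬¬C: drop double negation, giving T C.
F (((E ∧ (¬B ↔ D)) ∨ A) → ¬¬C): α-rule — add T ((E ∧ (¬B ↔ D)) ∨ A), F ¬¬C.
F ¬¬C: drop double negation, giving F C.
× closes — contains both C and ¬C.
All 1 branch closes.
Every branch closed, so the negation is unsatisfiable and the formula is valid.

Valid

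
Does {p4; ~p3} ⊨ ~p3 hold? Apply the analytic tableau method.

Initial set: {p4; ~p3; ~~p3}.
× closes — contains both p3 and ~p3.
All 1 branch closes.
Every branch closed, so the premises entail the conclusion.

Yes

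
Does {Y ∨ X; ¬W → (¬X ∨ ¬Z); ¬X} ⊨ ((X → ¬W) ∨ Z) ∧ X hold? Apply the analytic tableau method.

Initial set: {(Y ∨ X); (¬W → (¬X ∨ ¬Z)); ¬X; ¬(((X → ¬W) ∨ Z) ∧ X)}.
(Y ∨ X): β-rule — branch into Y  //  X.
  branch 1 (add Y):
    (¬W → (¬X ∨ ¬Z)): β-rule — branch into ¬¬W  //  (¬X ∨ ¬Z).
      branch 1.1 (add ¬¬W):
        ¬(((X → ¬W) ∨ Z) ∧ X): β-rule — branch into ¬((X → ¬W) ∨ Z)  //  ¬X.
          branch 1.1.1 (add ¬((X → ¬W) ∨ Z)):
            ¬((X → ¬W) ∨ Z): α-rule — add ¬(X → ¬W), ¬Z.
            ¬(X → ¬W): α-rule — add X, ¬¬W.
            × closes — contains both X and ¬X.
          branch 1.1.2 (add ¬X):
            ○ open, literals {W=T, X=F, Y=T}.
      branch 1.2 (add (¬X ∨ ¬Z)):
        ¬(((X → ¬W) ∨ Z) ∧ X): β-rule — branch into ¬((X → ¬W) ∨ Z)  //  ¬X.
          branch 1.2.1 (add ¬((X → ¬W) ∨ Z)):
            ¬((X → ¬W) ∨ Z): α-rule — add ¬(X → ¬W), ¬Z.
            ¬(X → ¬W): α-rule — add X, ¬¬W.
            × closes — contains both X and ¬X.
          branch 1.2.2 (add ¬X):
            (¬X ∨ ¬Z): β-rule — branch into ¬X  //  ¬Z.
              branch 1.2.2.1 (add ¬X):
                ○ open, literals {X=F, Y=T}.
              branch 1.2.2.2 (add ¬Z):
                ○ open, literals {X=F, Y=T, Z=F}.
  branch 2 (add X):
    × closes — contains both X and ¬X.
3 branches closed, 3 open.
An open branch gives a countermodel: W=T, X=F, Y=T (unmentioned atoms arbitrary); the premises hold there but the conclusion fails.

No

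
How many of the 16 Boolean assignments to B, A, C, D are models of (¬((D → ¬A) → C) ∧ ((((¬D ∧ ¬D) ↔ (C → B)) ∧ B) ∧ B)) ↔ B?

10

Initial set: {((¬((D → ¬A) → C) ∧ ((((¬D ∧ ¬D) ↔ (C → B)) ∧ B) ∧ B)) ↔ B)}.
((¬((D → ¬A) → C) ∧ ((((¬D ∧ ¬D) ↔ (C → B)) ∧ B) ∧ B)) ↔ B): β-rule — branch into (¬((D → ¬A) → C) ∧ ((((¬D ∧ ¬D) ↔ (C → B)) ∧ B) ∧ B)), B  //  ¬(¬((D → ¬A) → C) ∧ ((((¬D ∧ ¬D) ↔ (C → B)) ∧ B) ∧ B)), ¬B.
  branch 1 (add (¬((D → ¬A) → C) ∧ ((((¬D ∧ ¬D) ↔ (C → B)) ∧ B) ∧ B)), B):
    (¬((D → ¬A) → C) ∧ ((((¬D ∧ ¬D) ↔ (C → B)) ∧ B) ∧ B)): α-rule — add ¬((D → ¬A) → C), ((((¬D ∧ ¬D) ↔ (C → B)) ∧ B) ∧ B).
    ¬((D → ¬A) → C): α-rule — add (D → ¬A), ¬C.
    ((((¬D ∧ ¬D) ↔ (C → B)) ∧ B) ∧ B): α-rule — add (((¬D ∧ ¬D) ↔ (C → B)) ∧ B), B.
    (((¬D ∧ ¬D) ↔ (C → B)) ∧ B): α-rule — add ((¬D ∧ ¬D) ↔ (C → B)), B.
    (D → ¬A): β-rule — branch into ¬D  //  ¬A.
      branch 1.1 (add ¬D):
        ((¬D ∧ ¬D) ↔ (C → B)): β-rule — branch into (¬D ∧ ¬D), (C → B)  //  ¬(¬D ∧ ¬D), ¬(C → B).
          branch 1.1.1 (add (¬D ∧ ¬D), (C → B)):
            (¬D ∧ ¬D): α-rule — add ¬D, ¬D.
            (C → B): β-rule — branch into ¬C  //  B.
              branch 1.1.1.1 (add ¬C):
                ○ open, literals {B=T, C=F, D=F}.
              branch 1.1.1.2 (add B):
                ○ open, literals {B=T, C=F, D=F}.
          branch 1.1.2 (add ¬(¬D ∧ ¬D), ¬(C → B)):
            ¬(C → B): α-rule — add C, ¬B.
            × closes — contains both C and ¬C.
      branch 1.2 (add ¬A):
        ((¬D ∧ ¬D) ↔ (C → B)): β-rule — branch into (¬D ∧ ¬D), (C → B)  //  ¬(¬D ∧ ¬D), ¬(C → B).
          branch 1.2.1 (add (¬D ∧ ¬D), (C → B)):
            (¬D ∧ ¬D): α-rule — add ¬D, ¬D.
            (C → B): β-rule — branch into ¬C  //  B.
              branch 1.2.1.1 (add ¬C):
                ○ open, literals {A=F, B=T, C=F, D=F}.
              branch 1.2.1.2 (add B):
                ○ open, literals {A=F, B=T, C=F, D=F}.
          branch 1.2.2 (add ¬(¬D ∧ ¬D), ¬(C → B)):
            ¬(C → B): α-rule — add C, ¬B.
            × closes — contains both C and ¬C.
  branch 2 (add ¬(¬((D → ¬A) → C) ∧ ((((¬D ∧ ¬D) ↔ (C → B)) ∧ B) ∧ B)), ¬B):
    ¬(¬((D → ¬A) → C) ∧ ((((¬D ∧ ¬D) ↔ (C → B)) ∧ B) ∧ B)): β-rule — branch into ¬¬((D → ¬A) → C)  //  ¬((((¬D ∧ ¬D) ↔ (C → B)) ∧ B) ∧ B).
      branch 2.1 (add ¬¬((D → ¬A) → C)):
        ¬¬((D → ¬A) → C): β-rule — branch into ¬(D → ¬A)  //  C.
          branch 2.1.1 (add ¬(D → ¬A)):
            ¬(D → ¬A): α-rule — add D, ¬¬A.
            ○ open, literals {A=T, B=F, D=T}.
          branch 2.1.2 (add C):
            ○ open, literals {B=F, C=T}.
      branch 2.2 (add ¬((((¬D ∧ ¬D) ↔ (C → B)) ∧ B) ∧ B)):
        ¬((((¬D ∧ ¬D) ↔ (C → B)) ∧ B) ∧ B): β-rule — branch into ¬(((¬D ∧ ¬D) ↔ (C → B)) ∧ B)  //  ¬B.
          branch 2.2.1 (add ¬(((¬D ∧ ¬D) ↔ (C → B)) ∧ B)):
            ¬(((¬D ∧ ¬D) ↔ (C → B)) ∧ B): β-rule — branch into ¬((¬D ∧ ¬D) ↔ (C → B))  //  ¬B.
              branch 2.2.1.1 (add ¬((¬D ∧ ¬D) ↔ (C → B))):
                ¬((¬D ∧ ¬D) ↔ (C → B)): β-rule — branch into (¬D ∧ ¬D), ¬(C → B)  //  ¬(¬D ∧ ¬D), (C → B).
                  branch 2.2.1.1.1 (add (¬D ∧ ¬D), ¬(C → B)):
                    (¬D ∧ ¬D): α-rule — add ¬D, ¬D.
                    ¬(C → B): α-rule — add C, ¬B.
                    ○ open, literals {B=F, C=T, D=F}.
                  branch 2.2.1.1.2 (add ¬(¬D ∧ ¬D), (C → B)):
                    ¬(¬D ∧ ¬D): β-rule — branch into ¬¬D  //  ¬¬D.
                      branch 2.2.1.1.2.1 (add ¬¬D):
                        (C → B): β-rule — branch into ¬C  //  B.
                          branch 2.2.1.1.2.1.1 (add ¬C):
                            ○ open, literals {B=F, C=F, D=T}.
                          branch 2.2.1.1.2.1.2 (add B):
                            × closes — contains both B and ¬B.
                      branch 2.2.1.1.2.2 (add ¬¬D):
                        (C → B): β-rule — branch into ¬C  //  B.
                          branch 2.2.1.1.2.2.1 (add ¬C):
                            ○ open, literals {B=F, C=F, D=T}.
                          branch 2.2.1.1.2.2.2 (add B):
                            × closes — contains both B and ¬B.
              branch 2.2.1.2 (add ¬B):
                ○ open, literals {B=F}.
          branch 2.2.2 (add ¬B):
            ○ open, literals {B=F}.
4 branches closed, 11 open.
Each open branch fixes some atoms; the unmentioned ones are free. Counting distinct full assignments: branch {B=T, C=F, D=F} (A) contributes 2 new; branch {B=T, C=F, D=F} (A) contributes 0 new; branch {A=F, B=T, C=F, D=F} (none free) contributes 0 new; branch {A=F, B=T, C=F, D=F} (none free) contributes 0 new; branch {A=T, B=F, D=T} (C) contributes 2 new; branch {B=F, C=T} (A, D) contributes 3 new; branch {B=F, C=T, D=F} (A) contributes 0 new; branch {B=F, C=F, D=T} (A) contributes 1 new; branch {B=F, C=F, D=T} (A) contributes 0 new; branch {B=F} (A, C, D) contributes 2 new; branch {B=F} (A, C, D) contributes 0 new. Total: 10.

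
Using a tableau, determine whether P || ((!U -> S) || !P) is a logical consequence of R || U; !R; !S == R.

Initial set: {(R || U); !R; (!S == R); !(P || ((!U -> S) || !P))}.
!(P || ((!U -> S) || !P)): α-rule — add !P, !((!U -> S) || !P).
!((!U -> S) || !P): α-rule — add !(!U -> S), !!P.
× closes — contains both P and !P.
All 1 branch closes.
Every branch closed, so the premises entail the conclusion.

Yes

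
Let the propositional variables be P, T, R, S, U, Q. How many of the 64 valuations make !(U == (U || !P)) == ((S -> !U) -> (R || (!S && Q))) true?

20

Initial set: {(!(U == (U || !P)) == ((S -> !U) -> (R || (!S && Q))))}.
(!(U == (U || !P)) == ((S -> !U) -> (R || (!S && Q)))): β-rule — branch into !(U == (U || !P)), ((S -> !U) -> (R || (!S && Q)))  //  !!(U == (U || !P)), !((S -> !U) -> (R || (!S && Q))).
  branch 1 (add !(U == (U || !P)), ((S -> !U) -> (R || (!S && Q)))):
    !(U == (U || !P)): β-rule — branch into U, !(U || !P)  //  !U, (U || !P).
      branch 1.1 (add U, !(U || !P)):
        !(U || !P): α-rule — add !U, !!P.
        × closes — contains both U and !U.
      branch 1.2 (add !U, (U || !P)):
        ((S -> !U) -> (R || (!S && Q))): β-rule — branch into !(S -> !U)  //  (R || (!S && Q)).
          branch 1.2.1 (add !(S -> !U)):
            !(S -> !U): α-rule — add S, !!U.
            × closes — contains both U and !U.
          branch 1.2.2 (add (R || (!S && Q))):
            (U || !P): β-rule — branch into U  //  !P.
              branch 1.2.2.1 (add U):
                × closes — contains both U and !U.
              branch 1.2.2.2 (add !P):
                (R || (!S && Q)): β-rule — branch into R  //  (!S && Q).
                  branch 1.2.2.2.1 (add R):
                    ○ open, literals {P=0, R=1, U=0}.
                  branch 1.2.2.2.2 (add (!S && Q)):
                    (!S && Q): α-rule — add !S, Q.
                    ○ open, literals {P=0, Q=1, S=0, U=0}.
  branch 2 (add !!(U == (U || !P)), !((S -> !U) -> (R || (!S && Q)))):
    !((S -> !U) -> (R || (!S && Q))): α-rule — add (S -> !U), !(R || (!S && Q)).
    !(R || (!S && Q)): α-rule — add !R, !(!S && Q).
    !!(U == (U || !P)): β-rule — branch into U, (U || !P)  //  !U, !(U || !P).
      branch 2.1 (add U, (U || !P)):
        (S -> !U): β-rule — branch into !S  //  !U.
          branch 2.1.1 (add !S):
            !(!S && Q): β-rule — branch into !!S  //  !Q.
              branch 2.1.1.1 (add !!S):
                × closes — contains both S and !S.
              branch 2.1.1.2 (add !Q):
                (U || !P): β-rule — branch into U  //  !P.
                  branch 2.1.1.2.1 (add U):
                    ○ open, literals {Q=0, R=0, S=0, U=1}.
                  branch 2.1.1.2.2 (add !P):
                    ○ open, literals {P=0, Q=0, R=0, S=0, U=1}.
          branch 2.1.2 (add !U):
            × closes — contains both U and !U.
      branch 2.2 (add !U, !(U || !P)):
        !(U || !P): α-rule — add !U, !!P.
        (S -> !U): β-rule — branch into !S  //  !U.
          branch 2.2.1 (add !S):
            !(!S && Q): β-rule — branch into !!S  //  !Q.
              branch 2.2.1.1 (add !!S):
                × closes — contains both S and !S.
              branch 2.2.1.2 (add !Q):
                ○ open, literals {P=1, Q=0, R=0, S=0, U=0}.
          branch 2.2.2 (add !U):
            !(!S && Q): β-rule — branch into !!S  //  !Q.
              branch 2.2.2.1 (add !!S):
                ○ open, literals {P=1, R=0, S=1, U=0}.
              branch 2.2.2.2 (add !Q):
                ○ open, literals {P=1, Q=0, R=0, U=0}.
6 branches closed, 7 open.
Each open branch fixes some atoms; the unmentioned ones are free. Counting distinct full assignments: branch {P=0, R=1, U=0} (T, S, Q) contributes 8 new; branch {P=0, Q=1, S=0, U=0} (T, R) contributes 2 new; branch {Q=0, R=0, S=0, U=1} (P, T) contributes 4 new; branch {P=0, Q=0, R=0, S=0, U=1} (T) contributes 0 new; branch {P=1, Q=0, R=0, S=0, U=0} (T) contributes 2 new; branch {P=1, R=0, S=1, U=0} (T, Q) contributes 4 new; branch {P=1, Q=0, R=0, U=0} (T, S) contributes 0 new. Total: 20.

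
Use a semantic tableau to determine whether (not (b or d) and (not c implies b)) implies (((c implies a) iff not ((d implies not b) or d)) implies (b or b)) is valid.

Assume the negation and expand:
Initial set: {F ((not (b or d) and (not c implies b)) implies (((c implies a) iff not ((d implies not b) or d)) implies (b or b)))}.
F ((not (b or d) and (not c implies b)) implies (((c implies a) iff not ((d implies not b) or d)) implies (b or b))): α-rule — add T (not (b or d) and (not c implies b)), F (((c implies a) iff not ((d implies not b) or d)) implies (b or b)).
T (not (b or d) and (not c implies b)): α-rule — add T not (b or d), T (not c implies b).
F (((c implies a) iff not ((d implies not b) or d)) implies (b or b)): α-rule — add T ((c implies a) iff not ((d implies not b) or d)), F (b or b).
T not (b or d): α-rule — add F b, F d.
F (b or b): α-rule — add F b, F b.
T (not c implies b): β-rule — branch into F not c  //  T b.
  branch 1 (add F not c):
    T ((c implies a) iff not ((d implies not b) or d)): β-rule — branch into T (c implies a), T not ((d implies not b) or d)  //  F (c implies a), F not ((d implies not b) or d).
      branch 1.1 (add T (c implies a), T not ((d implies not b) or d)):
        T not ((d implies not b) or d): α-rule — add F (d implies not b), F d.
        F (d implies not b): α-rule — add T d, F not b.
        × closes — contains both d and not d.
      branch 1.2 (add F (c implies a), F not ((d implies not b) or d)):
        F (c implies a): α-rule — add T c, F a.
        F not ((d implies not b) or d): β-rule — branch into T (d implies not b)  //  T d.
          branch 1.2.1 (add T (d implies not b)):
            T (d implies not b): β-rule — branch into F d  //  T not b.
              branch 1.2.1.1 (add F d):
                ○ open, literals {a=F, b=F, c=T, d=F}.
              branch 1.2.1.2 (add T not b):
                ○ open, literals {a=F, b=F, c=T, d=F}.
          branch 1.2.2 (add T d):
            × closes — contains both d and not d.
  branch 2 (add T b):
    × closes — contains both b and not b.
3 branches closed, 2 open.
An open branch gives a countermodel: a=F, b=F, c=T, d=F (unmentioned atoms arbitrary); under it the original formula is false.

Not valid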